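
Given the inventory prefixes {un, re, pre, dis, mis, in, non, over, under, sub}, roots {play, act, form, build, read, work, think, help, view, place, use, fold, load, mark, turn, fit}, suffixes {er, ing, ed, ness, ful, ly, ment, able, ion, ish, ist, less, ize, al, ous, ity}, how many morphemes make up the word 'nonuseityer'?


Segmenting 'nonuseityer' against the inventory:
  'non' -> prefix (morpheme 1)
  'use' -> root (morpheme 2)
  'ity' -> suffix (morpheme 3)
  'er' -> suffix (morpheme 4)
Total morphemes: 4

4


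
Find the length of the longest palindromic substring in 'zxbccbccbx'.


Scanning 'zxbccbccbx' for palindromic substrings.
Substring at positions 1-9: 'xbccbccbx'.
Check: reverse('xbccbccbx') = 'xbccbccbx' -> palindrome confirmed.
Neighbouring characters ('z' / '-') break symmetry, so it cannot extend further.
No longer palindromic substring exists; longest length = 9

9


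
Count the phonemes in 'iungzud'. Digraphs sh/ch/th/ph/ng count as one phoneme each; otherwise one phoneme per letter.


Parsing 'iungzud' greedily, digraphs first:
  'i' -> vowel phoneme (phonemes so far: 1)
  'u' -> vowel phoneme (phonemes so far: 2)
  'ng' -> digraph (1 consonant phoneme) (phonemes so far: 3)
  'z' -> consonant phoneme (phonemes so far: 4)
  'u' -> vowel phoneme (phonemes so far: 5)
  'd' -> consonant phoneme (phonemes so far: 6)
Total phonemes: 6

6


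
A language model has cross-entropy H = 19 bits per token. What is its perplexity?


Perplexity formula: PP = 2^H
H = 19
PP = 2^19
PP = 2^19 = 524288

524288


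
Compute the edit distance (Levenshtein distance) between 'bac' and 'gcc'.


Building DP table for s1='bac' (len 3) and s2='gcc' (len 3):
       g  c  c
    0  1  2  3
  b 1  1  2  3
  a 2  2  2  3
  c 3  3  2  2
Edit distance = dp[3][3] = 2

2


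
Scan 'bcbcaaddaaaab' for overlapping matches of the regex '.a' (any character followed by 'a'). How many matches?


Pattern: .a means any character followed by 'a'.
Scanning 'bcbcaaddaaaab' position-by-position:
  Pos 0: window 'bc' -> no
  Pos 1: window 'cb' -> no
  Pos 2: window 'bc' -> no
  Pos 3: window 'ca' -> MATCH
  Pos 4: window 'aa' -> MATCH
  Pos 5: window 'ad' -> no
  Pos 6: window 'dd' -> no
  Pos 7: window 'da' -> MATCH
  Pos 8: window 'aa' -> MATCH
  Pos 9: window 'aa' -> MATCH
  Pos 10: window 'aa' -> MATCH
  Pos 11: window 'ab' -> no
  Pos 12: window 'b' -> no
Total matches: 6

6


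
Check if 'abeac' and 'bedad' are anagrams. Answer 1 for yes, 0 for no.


Sort characters of 'abeac': 'aabce'
Sort characters of 'bedad': 'abdde'
Sorted forms differ -> they are NOT anagrams
Result: 0

0


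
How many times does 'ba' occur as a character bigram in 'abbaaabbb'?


Scanning 'abbaaabbb' for bigram 'ba':
  Position 0: 'ab' -> no
  Position 1: 'bb' -> no
  Position 2: 'ba' -> MATCH
  Position 3: 'aa' -> no
  Position 4: 'aa' -> no
  Position 5: 'ab' -> no
  Position 6: 'bb' -> no
  Position 7: 'bb' -> no
Total matches: 1

1


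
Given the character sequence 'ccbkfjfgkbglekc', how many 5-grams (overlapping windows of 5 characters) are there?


String 'ccbkfjfgkbglekc' has length L = 15.
Number of overlapping n-grams = L - n + 1
Substituting: 15 - 5 + 1 = 11

11


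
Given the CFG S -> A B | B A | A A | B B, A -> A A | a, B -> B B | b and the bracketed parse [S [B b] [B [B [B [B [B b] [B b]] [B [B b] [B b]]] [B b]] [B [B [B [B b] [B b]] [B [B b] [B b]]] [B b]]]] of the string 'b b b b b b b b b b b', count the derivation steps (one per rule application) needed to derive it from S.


Every bracketed nonterminal node [X ...] in the tree is produced by exactly one rule application.
Reading the tree off as a leftmost derivation:
  Step 1: S  =>  B B   (applied S -> B B)
  Step 2: B B  =>  b B   (applied B -> b)
  Step 3: b B  =>  b B B   (applied B -> B B)
  Step 4: b B B  =>  b B B B   (applied B -> B B)
  Step 5: b B B B  =>  b B B B B   (applied B -> B B)
  Step 6: b B B B B  =>  b B B B B B   (applied B -> B B)
  Step 7: b B B B B B  =>  b b B B B B   (applied B -> b)
  Step 8: b b B B B B  =>  b b b B B B   (applied B -> b)
  Step 9: b b b B B B  =>  b b b B B B B   (applied B -> B B)
  Step 10: b b b B B B B  =>  b b b b B B B   (applied B -> b)
  Step 11: b b b b B B B  =>  b b b b b B B   (applied B -> b)
  Step 12: b b b b b B B  =>  b b b b b b B   (applied B -> b)
  Step 13: b b b b b b B  =>  b b b b b b B B   (applied B -> B B)
  Step 14: b b b b b b B B  =>  b b b b b b B B B   (applied B -> B B)
  Step 15: b b b b b b B B B  =>  b b b b b b B B B B   (applied B -> B B)
  Step 16: b b b b b b B B B B  =>  b b b b b b b B B B   (applied B -> b)
  Step 17: b b b b b b b B B B  =>  b b b b b b b b B B   (applied B -> b)
  Step 18: b b b b b b b b B B  =>  b b b b b b b b B B B   (applied B -> B B)
  Step 19: b b b b b b b b B B B  =>  b b b b b b b b b B B   (applied B -> b)
  Step 20: b b b b b b b b b B B  =>  b b b b b b b b b b B   (applied B -> b)
  Step 21: b b b b b b b b b b B  =>  b b b b b b b b b b b   (applied B -> b)
Final yield: b b b b b b b b b b b
Total rewrite steps: 21

21


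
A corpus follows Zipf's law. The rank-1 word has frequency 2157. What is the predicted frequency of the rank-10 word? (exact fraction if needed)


Zipf's law: freq(rank) = f1 / rank
f1 = 2157, rank = 10
freq = 2157 / 10
GCD(2157, 10) = 1
Simplified: 2157/10

2157/10


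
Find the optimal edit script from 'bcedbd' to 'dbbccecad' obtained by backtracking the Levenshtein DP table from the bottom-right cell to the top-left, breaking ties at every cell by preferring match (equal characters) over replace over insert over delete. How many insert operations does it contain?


Edit distance = 5. Backtracking from cell (6, 9) with preference match > replace > insert > delete,
then listing the resulting alignment 'bcedbd' -> 'dbbccecad' left to right:
  Step 1: insert 'd' [insertion #1]
  Step 2: insert 'b' [insertion #2]
  Step 3: keep 'b'
  Step 4: insert 'c' [insertion #3]
  Step 5: keep 'c'
  Step 6: keep 'e'
  Step 7: replace d->c
  Step 8: replace b->a
  Step 9: keep 'd'
Total insertions: 3

3


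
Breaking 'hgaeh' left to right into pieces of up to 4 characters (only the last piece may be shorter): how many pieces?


'hgaeh' has 5 characters.
Chunking with max size 4:
  Chunk 1: 'hgae' (positions 0-3)
  Chunk 2: 'h' (positions 4-4)
Total chunks: ceil(5 / 4) = 2

2


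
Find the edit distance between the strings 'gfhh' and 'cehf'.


Building DP table for s1='gfhh' (len 4) and s2='cehf' (len 4):
       c  e  h  f
    0  1  2  3  4
  g 1  1  2  3  4
  f 2  2  2  3  3
  h 3  3  3  2  3
  h 4  4  4  3  3
Edit distance = dp[4][4] = 3

3


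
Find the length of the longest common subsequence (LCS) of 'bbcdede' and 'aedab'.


DP table for LCS of 'bbcdede' and 'aedab':
       a  e  d  a  b
    0  0  0  0  0  0
  b 0  0  0  0  0  1
  b 0  0  0  0  0  1
  c 0  0  0  0  0  1
  d 0  0  0  1  1  1
  e 0  0  1  1  1  1
  d 0  0  1  2  2  2
  e 0  0  1  2  2  2
LCS: 'ed'
LCS length = 2

2


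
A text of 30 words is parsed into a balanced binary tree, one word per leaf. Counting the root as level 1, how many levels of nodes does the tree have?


In a balanced binary tree with n leaves the deepest leaf is ceil(log2(n)) edges below the root,
so counting node levels inclusive of root and leaves gives ceil(log2(n)) + 1 levels.
log2(30) = 4.9069
ceil(4.9069) = 5
levels = 5 + 1 = 6

6


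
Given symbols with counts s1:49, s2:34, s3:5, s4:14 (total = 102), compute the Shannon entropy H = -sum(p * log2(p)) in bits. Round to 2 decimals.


Computing entropy H = -sum(p_i * log2(p_i)):
  s1: p = 49/102 = 0.4804, -p*log2(p) = 0.5081
  s2: p = 34/102 = 0.3333, -p*log2(p) = 0.5283
  s3: p = 5/102 = 0.0490, -p*log2(p) = 0.2133
  s4: p = 14/102 = 0.1373, -p*log2(p) = 0.3932
H = sum of terms = 1.6429
Rounded to 2 decimals: 1.64

1.64


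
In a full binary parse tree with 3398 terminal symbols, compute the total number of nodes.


Leaf nodes (terminals): 3398
Internal nodes = n - 1 = 3398 - 1 = 3397
Total = leaves + internal = 3398 + 3397 = 6795

6795


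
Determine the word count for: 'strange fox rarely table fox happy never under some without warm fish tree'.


Counting words by splitting on spaces:
  Word 1: 'strange'
  Word 2: 'fox'
  Word 3: 'rarely'
  Word 4: 'table'
  Word 5: 'fox'
  Word 6: 'happy'
  Word 7: 'never'
  Word 8: 'under'
  Word 9: 'some'
  Word 10: 'without'
  Word 11: 'warm'
  Word 12: 'fish'
  Word 13: 'tree'
Total words: 13

13


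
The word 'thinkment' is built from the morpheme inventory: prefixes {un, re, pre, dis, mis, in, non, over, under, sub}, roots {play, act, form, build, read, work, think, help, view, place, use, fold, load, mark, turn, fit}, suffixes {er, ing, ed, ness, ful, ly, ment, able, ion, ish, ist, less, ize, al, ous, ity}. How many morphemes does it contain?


Segmenting 'thinkment' against the inventory:
  'think' -> root (morpheme 1)
  'ment' -> suffix (morpheme 2)
Total morphemes: 2

2


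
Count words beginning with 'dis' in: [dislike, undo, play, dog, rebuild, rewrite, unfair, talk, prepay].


Checking each word for prefix 'dis':
  'dislike' -> YES, starts with 'dis' (count: 1)
  'undo' -> no (count: 1)
  'play' -> no (count: 1)
  'dog' -> no (count: 1)
  'rebuild' -> no (count: 1)
  'rewrite' -> no (count: 1)
  'unfair' -> no (count: 1)
  'talk' -> no (count: 1)
  'prepay' -> no (count: 1)
Total with prefix 'dis': 1

1


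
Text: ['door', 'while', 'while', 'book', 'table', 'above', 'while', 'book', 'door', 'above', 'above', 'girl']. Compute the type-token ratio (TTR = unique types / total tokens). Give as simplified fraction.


Tokens: 12
Unique types: ('above', 'book', 'door', 'girl', 'table', 'while') = 6
TTR = 6/12
Simplify: divide both by 6 -> 1/2
TTR = 1/2

1/2


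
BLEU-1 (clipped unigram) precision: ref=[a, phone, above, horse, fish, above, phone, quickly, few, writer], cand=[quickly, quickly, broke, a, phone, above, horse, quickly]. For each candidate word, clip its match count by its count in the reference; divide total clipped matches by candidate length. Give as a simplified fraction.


Reference word counts: {'a': 1, 'above': 2, 'few': 1, 'fish': 1, 'horse': 1, 'phone': 2, 'quickly': 1, 'writer': 1}
Checking each candidate word (with clipping):
  'quickly' -> in reference (ref count 1, used 1/1) -> match (matches: 1)
  'quickly' -> ref count 1 already used up (1/1) -> clipped, no match (matches: 1)
  'broke' -> not in reference -> no match (matches: 1)
  'a' -> in reference (ref count 1, used 1/1) -> match (matches: 2)
  'phone' -> in reference (ref count 2, used 1/2) -> match (matches: 3)
  'above' -> in reference (ref count 2, used 1/2) -> match (matches: 4)
  'horse' -> in reference (ref count 1, used 1/1) -> match (matches: 5)
  'quickly' -> ref count 1 already used up (1/1) -> clipped, no match (matches: 5)
Clipped matches: 5, Candidate length: 8
Precision = 5/8

5/8


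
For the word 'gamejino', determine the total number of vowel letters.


Scanning each character of 'gamejino':
  Position 1: 'g' -> consonant (running count: 0)
  Position 2: 'a' -> vowel (running count: 1)
  Position 3: 'm' -> consonant (running count: 1)
  Position 4: 'e' -> vowel (running count: 2)
  Position 5: 'j' -> consonant (running count: 2)
  Position 6: 'i' -> vowel (running count: 3)
  Position 7: 'n' -> consonant (running count: 3)
  Position 8: 'o' -> vowel (running count: 4)
Total vowels: 4

4


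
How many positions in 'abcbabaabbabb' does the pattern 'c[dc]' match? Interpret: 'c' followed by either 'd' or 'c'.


Pattern: c[dc] means 'c' followed by either 'd' or 'c'.
Scanning 'abcbabaabbabb' position-by-position:
  Pos 0: window 'ab' -> no
  Pos 1: window 'bc' -> no
  Pos 2: window 'cb' -> no
  Pos 3: window 'ba' -> no
  Pos 4: window 'ab' -> no
  Pos 5: window 'ba' -> no
  Pos 6: window 'aa' -> no
  Pos 7: window 'ab' -> no
  Pos 8: window 'bb' -> no
  Pos 9: window 'ba' -> no
  Pos 10: window 'ab' -> no
  Pos 11: window 'bb' -> no
  Pos 12: window 'b' -> no
Total matches: 0

0


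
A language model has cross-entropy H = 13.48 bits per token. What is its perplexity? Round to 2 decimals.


Perplexity formula: PP = 2^H
H = 13.48
PP = 2^13.48
Decompose: 2^13.48 = 2^13 * 2^0.48
2^13 = 8192, 2^0.48 ~ 1.3947437
PP ~ 8192 * 1.3947437 = 11425.7403904
Rounded to 2 decimals: 11425.74

11425.74


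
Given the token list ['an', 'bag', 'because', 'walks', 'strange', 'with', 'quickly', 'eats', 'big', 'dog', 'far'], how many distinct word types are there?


Listing all tokens and tracking unique types:
  Token 1: 'an' -> NEW (unique so far: 1)
  Token 2: 'bag' -> NEW (unique so far: 2)
  Token 3: 'because' -> NEW (unique so far: 3)
  Token 4: 'walks' -> NEW (unique so far: 4)
  Token 5: 'strange' -> NEW (unique so far: 5)
  Token 6: 'with' -> NEW (unique so far: 6)
  Token 7: 'quickly' -> NEW (unique so far: 7)
  Token 8: 'eats' -> NEW (unique so far: 8)
  Token 9: 'big' -> NEW (unique so far: 9)
  Token 10: 'dog' -> NEW (unique so far: 10)
  Token 11: 'far' -> NEW (unique so far: 11)
Unique types: ('an', 'bag', 'because', 'big', 'dog', 'eats', 'far', 'quickly', 'strange', 'walks', 'with')
Vocabulary size: 11

11


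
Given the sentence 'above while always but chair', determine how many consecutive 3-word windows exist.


Word trigrams from [5] words:
  Trigram 1: (above while always)
  Trigram 2: (while always but)
  Trigram 3: (always but chair)
Total word trigrams: 5 - 2 = 3

3


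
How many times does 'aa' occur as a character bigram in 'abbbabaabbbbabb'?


Scanning 'abbbabaabbbbabb' for bigram 'aa':
  Position 0: 'ab' -> no
  Position 1: 'bb' -> no
  Position 2: 'bb' -> no
  Position 3: 'ba' -> no
  Position 4: 'ab' -> no
  Position 5: 'ba' -> no
  Position 6: 'aa' -> MATCH
  Position 7: 'ab' -> no
  Position 8: 'bb' -> no
  Position 9: 'bb' -> no
  Position 10: 'bb' -> no
  Position 11: 'ba' -> no
  Position 12: 'ab' -> no
  Position 13: 'bb' -> no
Total matches: 1

1


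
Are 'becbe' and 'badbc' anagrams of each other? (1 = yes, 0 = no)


Sort characters of 'becbe': 'bbcee'
Sort characters of 'badbc': 'abbcd'
Sorted forms differ -> they are NOT anagrams
Result: 0

0


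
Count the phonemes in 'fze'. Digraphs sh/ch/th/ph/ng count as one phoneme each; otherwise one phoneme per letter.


Parsing 'fze' greedily, digraphs first:
  'f' -> consonant phoneme (phonemes so far: 1)
  'z' -> consonant phoneme (phonemes so far: 2)
  'e' -> vowel phoneme (phonemes so far: 3)
Total phonemes: 3

3


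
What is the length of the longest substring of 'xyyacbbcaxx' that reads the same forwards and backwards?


Scanning 'xyyacbbcaxx' for palindromic substrings.
Substring at positions 3-8: 'acbbca'.
Check: reverse('acbbca') = 'acbbca' -> palindrome confirmed.
Neighbouring characters ('y' / 'x') break symmetry, so it cannot extend further.
No longer palindromic substring exists; longest length = 6

6


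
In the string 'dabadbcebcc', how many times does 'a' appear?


Scanning 'dabadbcebcc' for 'a':
  Position 1: 'a' -> MATCH (count: 1)
  Position 3: 'a' -> MATCH (count: 2)
Total occurrences of 'a': 2

2


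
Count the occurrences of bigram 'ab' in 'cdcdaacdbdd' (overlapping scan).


Scanning 'cdcdaacdbdd' for bigram 'ab':
  Position 0: 'cd' -> no
  Position 1: 'dc' -> no
  Position 2: 'cd' -> no
  Position 3: 'da' -> no
  Position 4: 'aa' -> no
  Position 5: 'ac' -> no
  Position 6: 'cd' -> no
  Position 7: 'db' -> no
  Position 8: 'bd' -> no
  Position 9: 'dd' -> no
Total matches: 0

0


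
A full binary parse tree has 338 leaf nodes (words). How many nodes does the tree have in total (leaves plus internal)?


Leaf nodes (terminals): 338
Internal nodes = n - 1 = 338 - 1 = 337
Total = leaves + internal = 338 + 337 = 675

675


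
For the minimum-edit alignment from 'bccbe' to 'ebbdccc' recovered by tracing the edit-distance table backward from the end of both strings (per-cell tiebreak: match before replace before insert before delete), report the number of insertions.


Edit distance = 5. Backtracking from cell (5, 7) with preference match > replace > insert > delete,
then listing the resulting alignment 'bccbe' -> 'ebbdccc' left to right:
  Step 1: insert 'e' [insertion #1]
  Step 2: insert 'b' [insertion #2]
  Step 3: keep 'b'
  Step 4: replace c->d
  Step 5: keep 'c'
  Step 6: replace b->c
  Step 7: replace e->c
Total insertions: 2

2


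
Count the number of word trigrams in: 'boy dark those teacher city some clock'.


Word trigrams from [7] words:
  Trigram 1: (boy dark those)
  Trigram 2: (dark those teacher)
  Trigram 3: (those teacher city)
  Trigram 4: (teacher city some)
  Trigram 5: (city some clock)
Total word trigrams: 7 - 2 = 5

5


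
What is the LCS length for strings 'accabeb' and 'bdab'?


DP table for LCS of 'accabeb' and 'bdab':
       b  d  a  b
    0  0  0  0  0
  a 0  0  0  1  1
  c 0  0  0  1  1
  c 0  0  0  1  1
  a 0  0  0  1  1
  b 0  1  1  1  2
  e 0  1  1  1  2
  b 0  1  1  1  2
LCS: 'ab'
LCS length = 2

2


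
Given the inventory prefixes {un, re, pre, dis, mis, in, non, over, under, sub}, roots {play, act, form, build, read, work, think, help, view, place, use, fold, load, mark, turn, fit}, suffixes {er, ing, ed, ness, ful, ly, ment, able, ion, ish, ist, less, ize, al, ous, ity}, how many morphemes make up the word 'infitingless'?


Segmenting 'infitingless' against the inventory:
  'in' -> prefix (morpheme 1)
  'fit' -> root (morpheme 2)
  'ing' -> suffix (morpheme 3)
  'less' -> suffix (morpheme 4)
Total morphemes: 4

4


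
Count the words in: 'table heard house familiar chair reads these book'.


Counting words by splitting on spaces:
  Word 1: 'table'
  Word 2: 'heard'
  Word 3: 'house'
  Word 4: 'familiar'
  Word 5: 'chair'
  Word 6: 'reads'
  Word 7: 'these'
  Word 8: 'book'
Total words: 8

8


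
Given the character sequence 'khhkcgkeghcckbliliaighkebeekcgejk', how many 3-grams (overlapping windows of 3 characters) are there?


String 'khhkcgkeghcckbliliaighkebeekcgejk' has length L = 33.
Number of overlapping n-grams = L - n + 1
Substituting: 33 - 3 + 1 = 31

31


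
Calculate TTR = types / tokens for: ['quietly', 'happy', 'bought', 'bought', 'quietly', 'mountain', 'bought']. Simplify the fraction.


Tokens: 7
Unique types: ('bought', 'happy', 'mountain', 'quietly') = 4
TTR = 4/7
Already in lowest terms.

4/7


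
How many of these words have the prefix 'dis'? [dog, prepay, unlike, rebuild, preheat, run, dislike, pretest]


Checking each word for prefix 'dis':
  'dog' -> no (count: 0)
  'prepay' -> no (count: 0)
  'unlike' -> no (count: 0)
  'rebuild' -> no (count: 0)
  'preheat' -> no (count: 0)
  'run' -> no (count: 0)
  'dislike' -> YES, starts with 'dis' (count: 1)
  'pretest' -> no (count: 1)
Total with prefix 'dis': 1

1


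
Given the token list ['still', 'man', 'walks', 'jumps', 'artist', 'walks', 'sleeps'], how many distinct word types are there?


Listing all tokens and tracking unique types:
  Token 1: 'still' -> NEW (unique so far: 1)
  Token 2: 'man' -> NEW (unique so far: 2)
  Token 3: 'walks' -> NEW (unique so far: 3)
  Token 4: 'jumps' -> NEW (unique so far: 4)
  Token 5: 'artist' -> NEW (unique so far: 5)
  Token 6: 'walks' -> duplicate (unique so far: 5)
  Token 7: 'sleeps' -> NEW (unique so far: 6)
Unique types: ('artist', 'jumps', 'man', 'sleeps', 'still', 'walks')
Vocabulary size: 6

6


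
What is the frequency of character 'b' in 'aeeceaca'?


Scanning 'aeeceaca' for 'b':
  No matches found.
Total occurrences of 'b': 0

0


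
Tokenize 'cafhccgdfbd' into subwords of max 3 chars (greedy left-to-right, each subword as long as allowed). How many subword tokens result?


'cafhccgdfbd' has 11 characters.
Chunking with max size 3:
  Chunk 1: 'caf' (positions 0-2)
  Chunk 2: 'hcc' (positions 3-5)
  Chunk 3: 'gdf' (positions 6-8)
  Chunk 4: 'bd' (positions 9-10)
Total chunks: ceil(11 / 3) = 4

4


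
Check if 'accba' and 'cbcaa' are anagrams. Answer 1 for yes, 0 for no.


Sort characters of 'accba': 'aabcc'
Sort characters of 'cbcaa': 'aabcc'
Sorted forms match -> they ARE anagrams
Result: 1

1


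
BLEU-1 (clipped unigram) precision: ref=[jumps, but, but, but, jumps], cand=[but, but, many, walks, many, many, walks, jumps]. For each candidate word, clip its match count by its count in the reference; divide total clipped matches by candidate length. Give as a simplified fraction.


Reference word counts: {'but': 3, 'jumps': 2}
Checking each candidate word (with clipping):
  'but' -> in reference (ref count 3, used 1/3) -> match (matches: 1)
  'but' -> in reference (ref count 3, used 2/3) -> match (matches: 2)
  'many' -> not in reference -> no match (matches: 2)
  'walks' -> not in reference -> no match (matches: 2)
  'many' -> not in reference -> no match (matches: 2)
  'many' -> not in reference -> no match (matches: 2)
  'walks' -> not in reference -> no match (matches: 2)
  'jumps' -> in reference (ref count 2, used 1/2) -> match (matches: 3)
Clipped matches: 3, Candidate length: 8
Precision = 3/8

3/8


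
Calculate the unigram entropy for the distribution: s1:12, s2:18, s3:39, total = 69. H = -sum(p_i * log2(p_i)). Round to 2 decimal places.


Computing entropy H = -sum(p_i * log2(p_i)):
  s1: p = 12/69 = 0.1739, -p*log2(p) = 0.4389
  s2: p = 18/69 = 0.2609, -p*log2(p) = 0.5057
  s3: p = 39/69 = 0.5652, -p*log2(p) = 0.4652
H = sum of terms = 1.4098
Rounded to 2 decimals: 1.41

1.41


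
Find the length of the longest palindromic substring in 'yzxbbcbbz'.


Scanning 'yzxbbcbbz' for palindromic substrings.
Substring at positions 3-7: 'bbcbb'.
Check: reverse('bbcbb') = 'bbcbb' -> palindrome confirmed.
Neighbouring characters ('x' / 'z') break symmetry, so it cannot extend further.
No longer palindromic substring exists; longest length = 5

5


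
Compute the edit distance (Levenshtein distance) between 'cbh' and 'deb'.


Building DP table for s1='cbh' (len 3) and s2='deb' (len 3):
       d  e  b
    0  1  2  3
  c 1  1  2  3
  b 2  2  2  2
  h 3  3  3  3
Edit distance = dp[3][3] = 3

3


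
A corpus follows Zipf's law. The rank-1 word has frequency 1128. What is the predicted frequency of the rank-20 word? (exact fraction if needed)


Zipf's law: freq(rank) = f1 / rank
f1 = 1128, rank = 20
freq = 1128 / 20
GCD(1128, 20) = 4
Simplified: 282/5

282/5


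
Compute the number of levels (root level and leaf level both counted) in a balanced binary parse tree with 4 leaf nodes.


In a balanced binary tree with n leaves the deepest leaf is ceil(log2(n)) edges below the root,
so counting node levels inclusive of root and leaves gives ceil(log2(n)) + 1 levels.
log2(4) = 2.0000
ceil(2.0000) = 2
levels = 2 + 1 = 3

3


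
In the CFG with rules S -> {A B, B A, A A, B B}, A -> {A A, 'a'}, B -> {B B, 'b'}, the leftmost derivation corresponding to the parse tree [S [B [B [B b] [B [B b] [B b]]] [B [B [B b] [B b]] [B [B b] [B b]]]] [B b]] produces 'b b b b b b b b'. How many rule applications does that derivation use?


Every bracketed nonterminal node [X ...] in the tree is produced by exactly one rule application.
Reading the tree off as a leftmost derivation:
  Step 1: S  =>  B B   (applied S -> B B)
  Step 2: B B  =>  B B B   (applied B -> B B)
  Step 3: B B B  =>  B B B B   (applied B -> B B)
  Step 4: B B B B  =>  b B B B   (applied B -> b)
  Step 5: b B B B  =>  b B B B B   (applied B -> B B)
  Step 6: b B B B B  =>  b b B B B   (applied B -> b)
  Step 7: b b B B B  =>  b b b B B   (applied B -> b)
  Step 8: b b b B B  =>  b b b B B B   (applied B -> B B)
  Step 9: b b b B B B  =>  b b b B B B B   (applied B -> B B)
  Step 10: b b b B B B B  =>  b b b b B B B   (applied B -> b)
  Step 11: b b b b B B B  =>  b b b b b B B   (applied B -> b)
  Step 12: b b b b b B B  =>  b b b b b B B B   (applied B -> B B)
  Step 13: b b b b b B B B  =>  b b b b b b B B   (applied B -> b)
  Step 14: b b b b b b B B  =>  b b b b b b b B   (applied B -> b)
  Step 15: b b b b b b b B  =>  b b b b b b b b   (applied B -> b)
Final yield: b b b b b b b b
Total rewrite steps: 15

15


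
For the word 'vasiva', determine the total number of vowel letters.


Scanning each character of 'vasiva':
  Position 1: 'v' -> consonant (running count: 0)
  Position 2: 'a' -> vowel (running count: 1)
  Position 3: 's' -> consonant (running count: 1)
  Position 4: 'i' -> vowel (running count: 2)
  Position 5: 'v' -> consonant (running count: 2)
  Position 6: 'a' -> vowel (running count: 3)
Total vowels: 3

3


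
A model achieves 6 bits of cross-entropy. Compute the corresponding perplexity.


Perplexity formula: PP = 2^H
H = 6
PP = 2^6
Steps: 2^1 = 2, 2^2 = 4, 2^3 = 8, 2^4 = 16, 2^5 = 32, 2^6 = 64
PP = 64

64


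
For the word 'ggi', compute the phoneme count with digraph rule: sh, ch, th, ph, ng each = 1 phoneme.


Parsing 'ggi' greedily, digraphs first:
  'g' -> consonant phoneme (phonemes so far: 1)
  'g' -> consonant phoneme (phonemes so far: 2)
  'i' -> vowel phoneme (phonemes so far: 3)
Total phonemes: 3

3


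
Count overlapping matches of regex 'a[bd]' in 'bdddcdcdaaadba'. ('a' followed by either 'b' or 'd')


Pattern: a[bd] means 'a' followed by either 'b' or 'd'.
Scanning 'bdddcdcdaaadba' position-by-position:
  Pos 0: window 'bd' -> no
  Pos 1: window 'dd' -> no
  Pos 2: window 'dd' -> no
  Pos 3: window 'dc' -> no
  Pos 4: window 'cd' -> no
  Pos 5: window 'dc' -> no
  Pos 6: window 'cd' -> no
  Pos 7: window 'da' -> no
  Pos 8: window 'aa' -> no
  Pos 9: window 'aa' -> no
  Pos 10: window 'ad' -> MATCH
  Pos 11: window 'db' -> no
  Pos 12: window 'ba' -> no
  Pos 13: window 'a' -> no
Total matches: 1

1


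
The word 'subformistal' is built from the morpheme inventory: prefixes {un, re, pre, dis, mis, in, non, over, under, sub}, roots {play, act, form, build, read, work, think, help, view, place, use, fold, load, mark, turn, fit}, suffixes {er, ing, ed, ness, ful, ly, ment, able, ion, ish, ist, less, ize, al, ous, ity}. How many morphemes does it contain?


Segmenting 'subformistal' against the inventory:
  'sub' -> prefix (morpheme 1)
  'form' -> root (morpheme 2)
  'ist' -> suffix (morpheme 3)
  'al' -> suffix (morpheme 4)
Total morphemes: 4

4


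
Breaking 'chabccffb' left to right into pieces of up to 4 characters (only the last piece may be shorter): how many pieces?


'chabccffb' has 9 characters.
Chunking with max size 4:
  Chunk 1: 'chab' (positions 0-3)
  Chunk 2: 'ccff' (positions 4-7)
  Chunk 3: 'b' (positions 8-8)
Total chunks: ceil(9 / 4) = 3

3


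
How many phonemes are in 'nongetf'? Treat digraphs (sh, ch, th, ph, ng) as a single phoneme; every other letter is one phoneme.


Parsing 'nongetf' greedily, digraphs first:
  'n' -> consonant phoneme (phonemes so far: 1)
  'o' -> vowel phoneme (phonemes so far: 2)
  'ng' -> digraph (1 consonant phoneme) (phonemes so far: 3)
  'e' -> vowel phoneme (phonemes so far: 4)
  't' -> consonant phoneme (phonemes so far: 5)
  'f' -> consonant phoneme (phonemes so far: 6)
Total phonemes: 6

6


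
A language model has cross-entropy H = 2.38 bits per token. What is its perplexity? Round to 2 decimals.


Perplexity formula: PP = 2^H
H = 2.38
PP = 2^2.38
Decompose: 2^2.38 = 2^2 * 2^0.38
2^2 = 4, 2^0.38 ~ 1.3013419
PP ~ 4 * 1.3013419 = 5.2053676
Rounded to 2 decimals: 5.21

5.21


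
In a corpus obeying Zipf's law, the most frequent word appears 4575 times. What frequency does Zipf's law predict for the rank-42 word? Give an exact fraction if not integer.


Zipf's law: freq(rank) = f1 / rank
f1 = 4575, rank = 42
freq = 4575 / 42
GCD(4575, 42) = 3
Simplified: 1525/14

1525/14


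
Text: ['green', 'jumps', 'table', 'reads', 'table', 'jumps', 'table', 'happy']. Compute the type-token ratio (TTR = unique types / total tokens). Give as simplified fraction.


Tokens: 8
Unique types: ('green', 'happy', 'jumps', 'reads', 'table') = 5
TTR = 5/8
Already in lowest terms.

5/8


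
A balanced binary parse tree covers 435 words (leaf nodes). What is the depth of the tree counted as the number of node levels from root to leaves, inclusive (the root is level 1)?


In a balanced binary tree with n leaves the deepest leaf is ceil(log2(n)) edges below the root,
so counting node levels inclusive of root and leaves gives ceil(log2(n)) + 1 levels.
log2(435) = 8.7649
ceil(8.7649) = 9
levels = 9 + 1 = 10

10


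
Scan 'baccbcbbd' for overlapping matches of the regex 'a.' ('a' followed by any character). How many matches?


Pattern: a. means 'a' followed by any character.
Scanning 'baccbcbbd' position-by-position:
  Pos 0: window 'ba' -> no
  Pos 1: window 'ac' -> MATCH
  Pos 2: window 'cc' -> no
  Pos 3: window 'cb' -> no
  Pos 4: window 'bc' -> no
  Pos 5: window 'cb' -> no
  Pos 6: window 'bb' -> no
  Pos 7: window 'bd' -> no
  Pos 8: window 'd' -> no
Total matches: 1

1


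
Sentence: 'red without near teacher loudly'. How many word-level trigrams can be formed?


Word trigrams from [5] words:
  Trigram 1: (red without near)
  Trigram 2: (without near teacher)
  Trigram 3: (near teacher loudly)
Total word trigrams: 5 - 2 = 3

3


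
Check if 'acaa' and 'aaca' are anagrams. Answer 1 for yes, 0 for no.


Sort characters of 'acaa': 'aaac'
Sort characters of 'aaca': 'aaac'
Sorted forms match -> they ARE anagrams
Result: 1

1


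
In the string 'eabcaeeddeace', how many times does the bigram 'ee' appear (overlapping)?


Scanning 'eabcaeeddeace' for bigram 'ee':
  Position 0: 'ea' -> no
  Position 1: 'ab' -> no
  Position 2: 'bc' -> no
  Position 3: 'ca' -> no
  Position 4: 'ae' -> no
  Position 5: 'ee' -> MATCH
  Position 6: 'ed' -> no
  Position 7: 'dd' -> no
  Position 8: 'de' -> no
  Position 9: 'ea' -> no
  Position 10: 'ac' -> no
  Position 11: 'ce' -> no
Total matches: 1

1


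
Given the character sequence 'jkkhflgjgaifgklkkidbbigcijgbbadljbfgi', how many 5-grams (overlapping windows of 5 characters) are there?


String 'jkkhflgjgaifgklkkidbbigcijgbbadljbfgi' has length L = 37.
Number of overlapping n-grams = L - n + 1
Substituting: 37 - 5 + 1 = 33

33


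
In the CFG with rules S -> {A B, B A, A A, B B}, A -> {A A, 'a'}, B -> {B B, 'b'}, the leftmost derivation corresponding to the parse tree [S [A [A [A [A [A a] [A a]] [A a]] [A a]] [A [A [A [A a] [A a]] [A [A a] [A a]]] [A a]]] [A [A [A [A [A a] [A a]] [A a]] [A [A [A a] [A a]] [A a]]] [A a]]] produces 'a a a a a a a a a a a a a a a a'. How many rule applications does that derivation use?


Every bracketed nonterminal node [X ...] in the tree is produced by exactly one rule application.
Reading the tree off as a leftmost derivation:
  Step 1: S  =>  A A   (applied S -> A A)
  Step 2: A A  =>  A A A   (applied A -> A A)
  Step 3: A A A  =>  A A A A   (applied A -> A A)
  Step 4: A A A A  =>  A A A A A   (applied A -> A A)
  Step 5: A A A A A  =>  A A A A A A   (applied A -> A A)
  Step 6: A A A A A A  =>  a A A A A A   (applied A -> a)
  Step 7: a A A A A A  =>  a a A A A A   (applied A -> a)
  Step 8: a a A A A A  =>  a a a A A A   (applied A -> a)
  Step 9: a a a A A A  =>  a a a a A A   (applied A -> a)
  Step 10: a a a a A A  =>  a a a a A A A   (applied A -> A A)
  Step 11: a a a a A A A  =>  a a a a A A A A   (applied A -> A A)
  Step 12: a a a a A A A A  =>  a a a a A A A A A   (applied A -> A A)
  Step 13: a a a a A A A A A  =>  a a a a a A A A A   (applied A -> a)
  Step 14: a a a a a A A A A  =>  a a a a a a A A A   (applied A -> a)
  Step 15: a a a a a a A A A  =>  a a a a a a A A A A   (applied A -> A A)
  Step 16: a a a a a a A A A A  =>  a a a a a a a A A A   (applied A -> a)
  Step 17: a a a a a a a A A A  =>  a a a a a a a a A A   (applied A -> a)
  Step 18: a a a a a a a a A A  =>  a a a a a a a a a A   (applied A -> a)
  Step 19: a a a a a a a a a A  =>  a a a a a a a a a A A   (applied A -> A A)
  Step 20: a a a a a a a a a A A  =>  a a a a a a a a a A A A   (applied A -> A A)
  Step 21: a a a a a a a a a A A A  =>  a a a a a a a a a A A A A   (applied A -> A A)
  Step 22: a a a a a a a a a A A A A  =>  a a a a a a a a a A A A A A   (applied A -> A A)
  Step 23: a a a a a a a a a A A A A A  =>  a a a a a a a a a a A A A A   (applied A -> a)
  Step 24: a a a a a a a a a a A A A A  =>  a a a a a a a a a a a A A A   (applied A -> a)
  Step 25: a a a a a a a a a a a A A A  =>  a a a a a a a a a a a a A A   (applied A -> a)
  Step 26: a a a a a a a a a a a a A A  =>  a a a a a a a a a a a a A A A   (applied A -> A A)
  Step 27: a a a a a a a a a a a a A A A  =>  a a a a a a a a a a a a A A A A   (applied A -> A A)
  Step 28: a a a a a a a a a a a a A A A A  =>  a a a a a a a a a a a a a A A A   (applied A -> a)
  Step 29: a a a a a a a a a a a a a A A A  =>  a a a a a a a a a a a a a a A A   (applied A -> a)
  Step 30: a a a a a a a a a a a a a a A A  =>  a a a a a a a a a a a a a a a A   (applied A -> a)
  Step 31: a a a a a a a a a a a a a a a A  =>  a a a a a a a a a a a a a a a a   (applied A -> a)
Final yield: a a a a a a a a a a a a a a a a
Total rewrite steps: 31

31


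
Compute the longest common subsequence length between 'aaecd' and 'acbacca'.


DP table for LCS of 'aaecd' and 'acbacca':
       a  c  b  a  c  c  a
    0  0  0  0  0  0  0  0
  a 0  1  1  1  1  1  1  1
  a 0  1  1  1  2  2  2  2
  e 0  1  1  1  2  2  2  2
  c 0  1  2  2  2  3  3  3
  d 0  1  2  2  2  3  3  3
LCS: 'aac'
LCS length = 3

3


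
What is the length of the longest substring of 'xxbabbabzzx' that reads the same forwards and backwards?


Scanning 'xxbabbabzzx' for palindromic substrings.
Substring at positions 2-7: 'babbab'.
Check: reverse('babbab') = 'babbab' -> palindrome confirmed.
Neighbouring characters ('x' / 'z') break symmetry, so it cannot extend further.
No longer palindromic substring exists; longest length = 6

6


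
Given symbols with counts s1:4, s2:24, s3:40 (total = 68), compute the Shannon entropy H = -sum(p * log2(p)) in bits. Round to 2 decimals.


Computing entropy H = -sum(p_i * log2(p_i)):
  s1: p = 4/68 = 0.0588, -p*log2(p) = 0.2404
  s2: p = 24/68 = 0.3529, -p*log2(p) = 0.5303
  s3: p = 40/68 = 0.5882, -p*log2(p) = 0.4503
H = sum of terms = 1.2210
Rounded to 2 decimals: 1.22

1.22


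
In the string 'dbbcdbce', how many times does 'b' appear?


Scanning 'dbbcdbce' for 'b':
  Position 1: 'b' -> MATCH (count: 1)
  Position 2: 'b' -> MATCH (count: 2)
  Position 5: 'b' -> MATCH (count: 3)
Total occurrences of 'b': 3

3


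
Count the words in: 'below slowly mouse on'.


Counting words by splitting on spaces:
  Word 1: 'below'
  Word 2: 'slowly'
  Word 3: 'mouse'
  Word 4: 'on'
Total words: 4

4


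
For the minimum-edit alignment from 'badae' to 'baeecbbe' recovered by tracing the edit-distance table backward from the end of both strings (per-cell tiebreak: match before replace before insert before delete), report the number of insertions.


Edit distance = 5. Backtracking from cell (5, 8) with preference match > replace > insert > delete,
then listing the resulting alignment 'badae' -> 'baeecbbe' left to right:
  Step 1: keep 'b'
  Step 2: keep 'a'
  Step 3: insert 'e' [insertion #1]
  Step 4: insert 'e' [insertion #2]
  Step 5: insert 'c' [insertion #3]
  Step 6: replace d->b
  Step 7: replace a->b
  Step 8: keep 'e'
Total insertions: 3

3


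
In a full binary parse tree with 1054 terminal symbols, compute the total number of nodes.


Leaf nodes (terminals): 1054
Internal nodes = n - 1 = 1054 - 1 = 1053
Total = leaves + internal = 1054 + 1053 = 2107

2107


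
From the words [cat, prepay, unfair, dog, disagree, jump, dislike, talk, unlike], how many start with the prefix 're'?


Checking each word for prefix 're':
  'cat' -> no (count: 0)
  'prepay' -> no (count: 0)
  'unfair' -> no (count: 0)
  'dog' -> no (count: 0)
  'disagree' -> no (count: 0)
  'jump' -> no (count: 0)
  'dislike' -> no (count: 0)
  'talk' -> no (count: 0)
  'unlike' -> no (count: 0)
Total with prefix 're': 0

0


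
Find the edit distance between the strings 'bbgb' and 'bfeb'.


Building DP table for s1='bbgb' (len 4) and s2='bfeb' (len 4):
       b  f  e  b
    0  1  2  3  4
  b 1  0  1  2  3
  b 2  1  1  2  2
  g 3  2  2  2  3
  b 4  3  3  3  2
Edit distance = dp[4][4] = 2

2


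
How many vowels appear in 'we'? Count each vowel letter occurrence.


Scanning each character of 'we':
  Position 1: 'w' -> consonant (running count: 0)
  Position 2: 'e' -> vowel (running count: 1)
Total vowels: 1

1


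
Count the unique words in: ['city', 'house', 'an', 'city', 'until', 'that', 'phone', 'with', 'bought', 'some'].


Listing all tokens and tracking unique types:
  Token 1: 'city' -> NEW (unique so far: 1)
  Token 2: 'house' -> NEW (unique so far: 2)
  Token 3: 'an' -> NEW (unique so far: 3)
  Token 4: 'city' -> duplicate (unique so far: 3)
  Token 5: 'until' -> NEW (unique so far: 4)
  Token 6: 'that' -> NEW (unique so far: 5)
  Token 7: 'phone' -> NEW (unique so far: 6)
  Token 8: 'with' -> NEW (unique so far: 7)
  Token 9: 'bought' -> NEW (unique so far: 8)
  Token 10: 'some' -> NEW (unique so far: 9)
Unique types: ('an', 'bought', 'city', 'house', 'phone', 'some', 'that', 'until', 'with')
Vocabulary size: 9

9


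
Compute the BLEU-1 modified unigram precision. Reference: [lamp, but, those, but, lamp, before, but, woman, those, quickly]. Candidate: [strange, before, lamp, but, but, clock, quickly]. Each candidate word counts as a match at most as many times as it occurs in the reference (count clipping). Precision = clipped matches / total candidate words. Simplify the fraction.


Reference word counts: {'before': 1, 'but': 3, 'lamp': 2, 'quickly': 1, 'those': 2, 'woman': 1}
Checking each candidate word (with clipping):
  'strange' -> not in reference -> no match (matches: 0)
  'before' -> in reference (ref count 1, used 1/1) -> match (matches: 1)
  'lamp' -> in reference (ref count 2, used 1/2) -> match (matches: 2)
  'but' -> in reference (ref count 3, used 1/3) -> match (matches: 3)
  'but' -> in reference (ref count 3, used 2/3) -> match (matches: 4)
  'clock' -> not in reference -> no match (matches: 4)
  'quickly' -> in reference (ref count 1, used 1/1) -> match (matches: 5)
Clipped matches: 5, Candidate length: 7
Precision = 5/7

5/7


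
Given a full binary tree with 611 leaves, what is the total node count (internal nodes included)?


Leaf nodes (terminals): 611
Internal nodes = n - 1 = 611 - 1 = 610
Total = leaves + internal = 611 + 610 = 1221

1221


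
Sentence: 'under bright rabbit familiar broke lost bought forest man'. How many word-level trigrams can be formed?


Word trigrams from [9] words:
  Trigram 1: (under bright rabbit)
  Trigram 2: (bright rabbit familiar)
  Trigram 3: (rabbit familiar broke)
  Trigram 4: (familiar broke lost)
  Trigram 5: (broke lost bought)
  Trigram 6: (lost bought forest)
  Trigram 7: (bought forest man)
Total word trigrams: 9 - 2 = 7

7


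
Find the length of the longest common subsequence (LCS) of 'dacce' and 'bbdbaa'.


DP table for LCS of 'dacce' and 'bbdbaa':
       b  b  d  b  a  a
    0  0  0  0  0  0  0
  d 0  0  0  1  1  1  1
  a 0  0  0  1  1  2  2
  c 0  0  0  1  1  2  2
  c 0  0  0  1  1  2  2
  e 0  0  0  1  1  2  2
LCS: 'da'
LCS length = 2

2


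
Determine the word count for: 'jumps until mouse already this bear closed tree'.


Counting words by splitting on spaces:
  Word 1: 'jumps'
  Word 2: 'until'
  Word 3: 'mouse'
  Word 4: 'already'
  Word 5: 'this'
  Word 6: 'bear'
  Word 7: 'closed'
  Word 8: 'tree'
Total words: 8

8


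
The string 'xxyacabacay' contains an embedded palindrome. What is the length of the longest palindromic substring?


Scanning 'xxyacabacay' for palindromic substrings.
Substring at positions 2-10: 'yacabacay'.
Check: reverse('yacabacay') = 'yacabacay' -> palindrome confirmed.
Neighbouring characters ('x' / '-') break symmetry, so it cannot extend further.
No longer palindromic substring exists; longest length = 9

9


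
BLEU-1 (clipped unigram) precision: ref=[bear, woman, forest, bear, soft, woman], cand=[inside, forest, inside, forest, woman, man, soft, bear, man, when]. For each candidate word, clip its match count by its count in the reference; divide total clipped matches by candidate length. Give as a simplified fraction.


Reference word counts: {'bear': 2, 'forest': 1, 'soft': 1, 'woman': 2}
Checking each candidate word (with clipping):
  'inside' -> not in reference -> no match (matches: 0)
  'forest' -> in reference (ref count 1, used 1/1) -> match (matches: 1)
  'inside' -> not in reference -> no match (matches: 1)
  'forest' -> ref count 1 already used up (1/1) -> clipped, no match (matches: 1)
  'woman' -> in reference (ref count 2, used 1/2) -> match (matches: 2)
  'man' -> not in reference -> no match (matches: 2)
  'soft' -> in reference (ref count 1, used 1/1) -> match (matches: 3)
  'bear' -> in reference (ref count 2, used 1/2) -> match (matches: 4)
  'man' -> not in reference -> no match (matches: 4)
  'when' -> not in reference -> no match (matches: 4)
Clipped matches: 4, Candidate length: 10
Precision = 4/10 = 2/5

2/5
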